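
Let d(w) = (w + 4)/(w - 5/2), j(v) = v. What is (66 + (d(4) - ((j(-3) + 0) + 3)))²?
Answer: 45796/9 ≈ 5088.4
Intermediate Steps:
d(w) = (4 + w)/(-5/2 + w) (d(w) = (4 + w)/(w - 5*½) = (4 + w)/(w - 5/2) = (4 + w)/(-5/2 + w))
(66 + (d(4) - ((j(-3) + 0) + 3)))² = (66 + (2*(4 + 4)/(-5 + 2*4) - ((-3 + 0) + 3)))² = (66 + (2*8/(-5 + 8) - (-3 + 3)))² = (66 + (2*8/3 - 1*0))² = (66 + (2*(⅓)*8 + 0))² = (66 + (16/3 + 0))² = (66 + 16/3)² = (214/3)² = 45796/9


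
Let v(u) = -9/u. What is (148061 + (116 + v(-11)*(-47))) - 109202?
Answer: 428302/11 ≈ 38937.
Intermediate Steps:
(148061 + (116 + v(-11)*(-47))) - 109202 = (148061 + (116 - 9/(-11)*(-47))) - 109202 = (148061 + (116 - 9*(-1/11)*(-47))) - 109202 = (148061 + (116 + (9/11)*(-47))) - 109202 = (148061 + (116 - 423/11)) - 109202 = (148061 + 853/11) - 109202 = 1629524/11 - 109202 = 428302/11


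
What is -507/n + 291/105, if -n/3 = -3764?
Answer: 359193/131740 ≈ 2.7265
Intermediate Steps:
n = 11292 (n = -3*(-3764) = 11292)
-507/n + 291/105 = -507/11292 + 291/105 = -507*1/11292 + 291*(1/105) = -169/3764 + 97/35 = 359193/131740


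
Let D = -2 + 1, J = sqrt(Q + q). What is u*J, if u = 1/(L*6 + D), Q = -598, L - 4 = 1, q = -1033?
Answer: I*sqrt(1631)/29 ≈ 1.3926*I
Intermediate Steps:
L = 5 (L = 4 + 1 = 5)
J = I*sqrt(1631) (J = sqrt(-598 - 1033) = sqrt(-1631) = I*sqrt(1631) ≈ 40.386*I)
D = -1
u = 1/29 (u = 1/(5*6 - 1) = 1/(30 - 1) = 1/29 ≈ 0.034483)
u*J = (I*sqrt(1631))/29 = I*sqrt(1631)/29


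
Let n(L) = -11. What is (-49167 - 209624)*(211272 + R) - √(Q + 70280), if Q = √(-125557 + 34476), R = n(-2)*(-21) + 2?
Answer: -54735590455 - √(70280 + I*√91081) ≈ -5.4736e+10 - 0.5692*I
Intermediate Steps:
R = 233 (R = -11*(-21) + 2 = 231 + 2 = 233)
Q = I*√91081 (Q = √(-91081) = I*√91081 ≈ 301.8*I)
(-49167 - 209624)*(211272 + R) - √(Q + 70280) = (-49167 - 209624)*(211272 + 233) - √(I*√91081 + 70280) = -258791*211505 - √(70280 + I*√91081) = -54735590455 - √(70280 + I*√91081)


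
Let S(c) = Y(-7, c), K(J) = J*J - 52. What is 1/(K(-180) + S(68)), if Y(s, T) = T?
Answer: 1/32416 ≈ 3.0849e-5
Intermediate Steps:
K(J) = -52 + J² (K(J) = J² - 52 = -52 + J²)
S(c) = c
1/(K(-180) + S(68)) = 1/((-52 + (-180)²) + 68) = 1/((-52 + 32400) + 68) = 1/(32348 + 68) = 1/32416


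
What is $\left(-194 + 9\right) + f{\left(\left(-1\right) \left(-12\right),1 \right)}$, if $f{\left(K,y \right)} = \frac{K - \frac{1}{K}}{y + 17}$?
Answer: $- \frac{39817}{216} \approx -184.34$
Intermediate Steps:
$f{\left(K,y \right)} = \frac{K - \frac{1}{K}}{17 + y}$
$\left(-194 + 9\right) + f{\left(\left(-1\right) \left(-12\right),1 \right)} = \left(-194 + 9\right) + \frac{-1 + \left(\left(-1\right) \left(-12\right)\right)^{2}}{\left(-1\right) \left(-12\right) \left(17 + 1\right)} = -185 + \frac{-1 + 12^{2}}{12 \cdot 18} = -185 + \frac{1}{12} \cdot \frac{1}{18} \left(-1 + 144\right) = -185 + \frac{1}{12} \cdot \frac{1}{18} \cdot 143 = -185 + \frac{143}{216} = - \frac{39817}{216}$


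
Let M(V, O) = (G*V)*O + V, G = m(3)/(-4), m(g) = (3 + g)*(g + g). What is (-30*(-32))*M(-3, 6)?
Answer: 152640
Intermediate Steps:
m(g) = 2*g*(3 + g) (m(g) = (3 + g)*(2*g) = 2*g*(3 + g))
G = -9 (G = (2*3*(3 + 3))/(-4) = (2*3*6)*(-1/4) = 36*(-1/4) = -9)
M(V, O) = V - 9*O*V (M(V, O) = (-9*V)*O + V = -9*O*V + V = V - 9*O*V)
(-30*(-32))*M(-3, 6) = (-30*(-32))*(-3*(1 - 9*6)) = 960*(-3*(1 - 54)) = 960*(-3*(-53)) = 960*159 = 152640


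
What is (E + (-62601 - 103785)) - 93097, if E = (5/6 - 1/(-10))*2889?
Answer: -1283933/5 ≈ -2.5679e+5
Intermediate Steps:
E = 13482/5 (E = (5*(⅙) - 1*(-⅒))*2889 = (⅚ + ⅒)*2889 = (14/15)*2889 = 13482/5 ≈ 2696.4)
(E + (-62601 - 103785)) - 93097 = (13482/5 + (-62601 - 103785)) - 93097 = (13482/5 - 166386) - 93097 = -818448/5 - 93097 = -1283933/5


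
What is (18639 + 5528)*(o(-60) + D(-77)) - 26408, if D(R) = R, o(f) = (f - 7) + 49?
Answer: -2322273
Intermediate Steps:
o(f) = 42 + f (o(f) = (-7 + f) + 49 = 42 + f)
(18639 + 5528)*(o(-60) + D(-77)) - 26408 = (18639 + 5528)*((42 - 60) - 77) - 26408 = 24167*(-18 - 77) - 26408 = 24167*(-95) - 26408 = -2295865 - 26408 = -2322273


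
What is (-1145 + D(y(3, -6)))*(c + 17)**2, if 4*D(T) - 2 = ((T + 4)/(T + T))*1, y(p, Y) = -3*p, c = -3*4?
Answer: -2059975/72 ≈ -28611.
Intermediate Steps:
c = -12
D(T) = 1/2 + (4 + T)/(8*T) (D(T) = 1/2 + (((T + 4)/(T + T))*1)/4 = 1/2 + (((4 + T)/((2*T)))*1)/4 = 1/2 + (((4 + T)*(1/(2*T)))*1)/4 = 1/2 + (((4 + T)/(2*T))*1)/4 = 1/2 + ((4 + T)/(2*T))/4 = 1/2 + (4 + T)/(8*T))
(-1145 + D(y(3, -6)))*(c + 17)**2 = (-1145 + (4 + 5*(-3*3))/(8*((-3*3))))*(-12 + 17)**2 = (-1145 + (1/8)*(4 + 5*(-9))/(-9))*5**2 = (-1145 + (1/8)*(-1/9)*(4 - 45))*25 = (-1145 + (1/8)*(-1/9)*(-41))*25 = (-1145 + 41/72)*25 = -82399/72*25 = -2059975/72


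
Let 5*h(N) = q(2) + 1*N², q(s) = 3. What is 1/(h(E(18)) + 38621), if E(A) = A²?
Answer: 5/298084 ≈ 1.6774e-5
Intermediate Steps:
h(N) = ⅗ + N²/5 (h(N) = (3 + 1*N²)/5 = (3 + N²)/5 = ⅗ + N²/5)
1/(h(E(18)) + 38621) = 1/((⅗ + (18²)²/5) + 38621) = 1/((⅗ + (⅕)*324²) + 38621) = 1/((⅗ + (⅕)*104976) + 38621) = 1/((⅗ + 104976/5) + 38621) = 1/(104979/5 + 38621) = 1/(298084/5) = 5/298084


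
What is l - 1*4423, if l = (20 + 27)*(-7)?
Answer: -4752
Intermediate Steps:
l = -329 (l = 47*(-7) = -329)
l - 1*4423 = -329 - 1*4423 = -329 - 4423 = -4752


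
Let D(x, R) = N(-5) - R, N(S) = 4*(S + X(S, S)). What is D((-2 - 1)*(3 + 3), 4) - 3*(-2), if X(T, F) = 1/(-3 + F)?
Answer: -37/2 ≈ -18.500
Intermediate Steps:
N(S) = 4*S + 4/(-3 + S) (N(S) = 4*(S + 1/(-3 + S)) = 4*S + 4/(-3 + S))
D(x, R) = -41/2 - R (D(x, R) = 4*(1 - 5*(-3 - 5))/(-3 - 5) - R = 4*(1 - 5*(-8))/(-8) - R = 4*(-⅛)*(1 + 40) - R = 4*(-⅛)*41 - R = -41/2 - R)
D((-2 - 1)*(3 + 3), 4) - 3*(-2) = (-41/2 - 1*4) - 3*(-2) = (-41/2 - 4) + 6 = -49/2 + 6 = -37/2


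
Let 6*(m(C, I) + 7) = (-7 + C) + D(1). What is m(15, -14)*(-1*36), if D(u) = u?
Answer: 198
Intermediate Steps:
m(C, I) = -8 + C/6 (m(C, I) = -7 + ((-7 + C) + 1)/6 = -7 + (-6 + C)/6 = -7 + (-1 + C/6) = -8 + C/6)
m(15, -14)*(-1*36) = (-8 + (1/6)*15)*(-1*36) = (-8 + 5/2)*(-36) = -11/2*(-36) = 198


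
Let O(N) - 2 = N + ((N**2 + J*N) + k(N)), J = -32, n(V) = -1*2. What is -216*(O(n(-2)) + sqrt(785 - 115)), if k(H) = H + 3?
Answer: -14904 - 216*sqrt(670) ≈ -20495.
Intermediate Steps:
k(H) = 3 + H
n(V) = -2
O(N) = 5 + N**2 - 30*N (O(N) = 2 + (N + ((N**2 - 32*N) + (3 + N))) = 2 + (N + (3 + N**2 - 31*N)) = 2 + (3 + N**2 - 30*N) = 5 + N**2 - 30*N)
-216*(O(n(-2)) + sqrt(785 - 115)) = -216*((5 + (-2)**2 - 30*(-2)) + sqrt(785 - 115)) = -216*((5 + 4 + 60) + sqrt(670)) = -216*(69 + sqrt(670)) = -14904 - 216*sqrt(670)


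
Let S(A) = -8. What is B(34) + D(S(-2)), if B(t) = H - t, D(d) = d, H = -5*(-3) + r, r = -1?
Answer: -28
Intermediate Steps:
H = 14 (H = -5*(-3) - 1 = 15 - 1 = 14)
B(t) = 14 - t
B(34) + D(S(-2)) = (14 - 1*34) - 8 = (14 - 34) - 8 = -20 - 8 = -28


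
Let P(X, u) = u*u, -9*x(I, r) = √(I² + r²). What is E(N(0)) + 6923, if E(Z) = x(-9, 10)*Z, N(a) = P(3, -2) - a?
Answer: 6923 - 4*√181/9 ≈ 6917.0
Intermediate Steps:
x(I, r) = -√(I² + r²)/9
P(X, u) = u²
N(a) = 4 - a (N(a) = (-2)² - a = 4 - a)
E(Z) = -Z*√181/9 (E(Z) = (-√((-9)² + 10²)/9)*Z = (-√(81 + 100)/9)*Z = (-√181/9)*Z = -Z*√181/9)
E(N(0)) + 6923 = -(4 - 1*0)*√181/9 + 6923 = -(4 + 0)*√181/9 + 6923 = -⅑*4*√181 + 6923 = -4*√181/9 + 6923 = 6923 - 4*√181/9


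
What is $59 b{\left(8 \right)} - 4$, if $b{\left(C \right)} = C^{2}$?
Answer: $3772$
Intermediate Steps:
$59 b{\left(8 \right)} - 4 = 59 \cdot 8^{2} - 4 = 59 \cdot 64 - 4 = 3776 - 4 = 3772$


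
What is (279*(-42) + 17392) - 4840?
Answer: 834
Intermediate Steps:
(279*(-42) + 17392) - 4840 = (-11718 + 17392) - 4840 = 5674 - 4840 = 834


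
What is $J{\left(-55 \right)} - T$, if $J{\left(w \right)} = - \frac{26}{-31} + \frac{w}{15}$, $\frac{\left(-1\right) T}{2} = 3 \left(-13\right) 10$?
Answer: $- \frac{72803}{93} \approx -782.83$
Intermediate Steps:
$T = 780$ ($T = - 2 \cdot 3 \left(-13\right) 10 = - 2 \left(\left(-39\right) 10\right) = \left(-2\right) \left(-390\right) = 780$)
$J{\left(w \right)} = \frac{26}{31} + \frac{w}{15}$ ($J{\left(w \right)} = \left(-26\right) \left(- \frac{1}{31}\right) + w \frac{1}{15} = \frac{26}{31} + \frac{w}{15}$)
$J{\left(-55 \right)} - T = \left(\frac{26}{31} + \frac{1}{15} \left(-55\right)\right) - 780 = \left(\frac{26}{31} - \frac{11}{3}\right) - 780 = - \frac{263}{93} - 780 = - \frac{72803}{93}$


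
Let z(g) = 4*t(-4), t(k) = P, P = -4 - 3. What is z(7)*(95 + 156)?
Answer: -7028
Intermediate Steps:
P = -7
t(k) = -7
z(g) = -28 (z(g) = 4*(-7) = -28)
z(7)*(95 + 156) = -28*(95 + 156) = -28*251 = -7028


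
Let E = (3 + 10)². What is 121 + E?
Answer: 290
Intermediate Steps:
E = 169 (E = 13² = 169)
121 + E = 121 + 169 = 290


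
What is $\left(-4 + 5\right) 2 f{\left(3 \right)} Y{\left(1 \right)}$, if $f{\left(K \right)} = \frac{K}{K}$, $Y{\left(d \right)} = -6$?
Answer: $-12$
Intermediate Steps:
$f{\left(K \right)} = 1$
$\left(-4 + 5\right) 2 f{\left(3 \right)} Y{\left(1 \right)} = \left(-4 + 5\right) 2 \cdot 1 \left(-6\right) = 1 \cdot 2 \cdot 1 \left(-6\right) = 2 \cdot 1 \left(-6\right) = 2 \left(-6\right) = -12$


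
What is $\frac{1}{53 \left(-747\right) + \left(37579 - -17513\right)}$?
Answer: $\frac{1}{15501} \approx 6.4512 \cdot 10^{-5}$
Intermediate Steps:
$\frac{1}{53 \left(-747\right) + \left(37579 - -17513\right)} = \frac{1}{-39591 + \left(37579 + 17513\right)} = \frac{1}{-39591 + 55092} = \frac{1}{15501}$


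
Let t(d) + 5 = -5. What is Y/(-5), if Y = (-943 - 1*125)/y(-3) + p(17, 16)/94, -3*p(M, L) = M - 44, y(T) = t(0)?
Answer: -50241/2350 ≈ -21.379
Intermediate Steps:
t(d) = -10 (t(d) = -5 - 5 = -10)
y(T) = -10
p(M, L) = 44/3 - M/3 (p(M, L) = -(M - 44)/3 = -(-44 + M)/3 = 44/3 - M/3)
Y = 50241/470 (Y = (-943 - 1*125)/(-10) + (44/3 - ⅓*17)/94 = (-943 - 125)*(-⅒) + (44/3 - 17/3)*(1/94) = -1068*(-⅒) + 9*(1/94) = 534/5 + 9/94 = 50241/470 ≈ 106.90)
Y/(-5) = (50241/470)/(-5) = -⅕*50241/470 = -50241/2350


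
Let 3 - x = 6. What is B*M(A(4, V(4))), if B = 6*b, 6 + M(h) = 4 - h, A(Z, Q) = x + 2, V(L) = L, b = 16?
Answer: -96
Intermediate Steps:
x = -3 (x = 3 - 1*6 = 3 - 6 = -3)
A(Z, Q) = -1 (A(Z, Q) = -3 + 2 = -1)
M(h) = -2 - h (M(h) = -6 + (4 - h) = -2 - h)
B = 96 (B = 6*16 = 96)
B*M(A(4, V(4))) = 96*(-2 - 1*(-1)) = 96*(-2 + 1) = 96*(-1) = -96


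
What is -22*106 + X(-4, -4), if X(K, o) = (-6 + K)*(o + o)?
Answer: -2252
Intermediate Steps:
X(K, o) = 2*o*(-6 + K) (X(K, o) = (-6 + K)*(2*o) = 2*o*(-6 + K))
-22*106 + X(-4, -4) = -22*106 + 2*(-4)*(-6 - 4) = -2332 + 2*(-4)*(-10) = -2332 + 80 = -2252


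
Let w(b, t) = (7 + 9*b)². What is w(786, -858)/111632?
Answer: 50140561/111632 ≈ 449.16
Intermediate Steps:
w(786, -858)/111632 = (7 + 9*786)²/111632 = (7 + 7074)²*(1/111632) = 7081²*(1/111632) = 50140561*(1/111632) = 50140561/111632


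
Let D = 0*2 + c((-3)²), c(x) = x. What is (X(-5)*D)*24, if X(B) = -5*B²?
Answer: -27000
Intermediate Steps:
D = 9 (D = 0*2 + (-3)² = 0 + 9 = 9)
(X(-5)*D)*24 = (-5*(-5)²*9)*24 = (-5*25*9)*24 = -125*9*24 = -1125*24 = -27000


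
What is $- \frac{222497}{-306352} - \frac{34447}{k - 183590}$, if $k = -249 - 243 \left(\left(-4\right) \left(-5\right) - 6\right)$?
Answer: $\frac{52213468121}{57361654832} \approx 0.91025$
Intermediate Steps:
$k = -3651$ ($k = -249 - 243 \left(20 - 6\right) = -249 - 3402 = -3651$)
$- \frac{222497}{-306352} - \frac{34447}{k - 183590} = - \frac{222497}{-306352} - \frac{34447}{-3651 - 183590} = \left(-222497\right) \left(- \frac{1}{306352}\right) - \frac{34447}{-187241} = \frac{222497}{306352} - - \frac{34447}{187241} = \frac{222497}{306352} + \frac{34447}{187241} = \frac{52213468121}{57361654832}$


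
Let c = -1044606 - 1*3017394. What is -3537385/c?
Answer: 707477/812400 ≈ 0.87085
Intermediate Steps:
c = -4062000 (c = -1044606 - 3017394 = -4062000)
-3537385/c = -3537385/(-4062000) = -3537385*(-1/4062000) = 707477/812400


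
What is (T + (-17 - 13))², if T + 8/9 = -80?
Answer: 996004/81 ≈ 12296.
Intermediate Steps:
T = -728/9 (T = -8/9 - 80 = -728/9 ≈ -80.889)
(T + (-17 - 13))² = (-728/9 + (-17 - 13))² = (-728/9 - 30)² = (-998/9)² = 996004/81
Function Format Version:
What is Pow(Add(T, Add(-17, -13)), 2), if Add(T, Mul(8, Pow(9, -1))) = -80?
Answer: Rational(996004, 81) ≈ 12296.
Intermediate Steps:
T = Rational(-728, 9) (T = Add(Rational(-8, 9), -80) = Rational(-728, 9) ≈ -80.889)
Pow(Add(T, Add(-17, -13)), 2) = Pow(Add(Rational(-728, 9), Add(-17, -13)), 2) = Pow(Add(Rational(-728, 9), -30), 2) = Pow(Rational(-998, 9), 2) = Rational(996004, 81)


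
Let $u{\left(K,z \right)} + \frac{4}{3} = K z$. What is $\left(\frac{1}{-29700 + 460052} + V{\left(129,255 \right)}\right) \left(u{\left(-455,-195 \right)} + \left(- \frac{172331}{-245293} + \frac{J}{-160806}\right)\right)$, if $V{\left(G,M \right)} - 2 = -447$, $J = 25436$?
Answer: $- \frac{55851152382365137361593}{1414588045188968} \approx -3.9482 \cdot 10^{7}$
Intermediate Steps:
$V{\left(G,M \right)} = -445$ ($V{\left(G,M \right)} = 2 - 447 = -445$)
$u{\left(K,z \right)} = - \frac{4}{3} + K z$
$\left(\frac{1}{-29700 + 460052} + V{\left(129,255 \right)}\right) \left(u{\left(-455,-195 \right)} + \left(- \frac{172331}{-245293} + \frac{J}{-160806}\right)\right) = \left(\frac{1}{-29700 + 460052} - 445\right) \left(\left(- \frac{4}{3} - -88725\right) + \left(- \frac{172331}{-245293} + \frac{25436}{-160806}\right)\right) = \left(\frac{1}{430352} - 445\right) \left(\left(- \frac{4}{3} + 88725\right) + \left(\left(-172331\right) \left(- \frac{1}{245293}\right) + 25436 \left(- \frac{1}{160806}\right)\right)\right) = \left(\frac{1}{430352} - 445\right) \left(\frac{266171}{3} + \left(\frac{172331}{245293} - \frac{12718}{80403}\right)\right) = - \frac{191506639 \left(\frac{266171}{3} + \frac{10736293019}{19722293079}\right)}{430352} = \left(- \frac{191506639}{430352}\right) \frac{583281631112174}{6574097693} = - \frac{55851152382365137361593}{1414588045188968}$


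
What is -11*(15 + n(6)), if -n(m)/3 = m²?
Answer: 1023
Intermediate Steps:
n(m) = -3*m²
-11*(15 + n(6)) = -11*(15 - 3*6²) = -11*(15 - 3*36) = -11*(15 - 108) = -11*(-93) = 1023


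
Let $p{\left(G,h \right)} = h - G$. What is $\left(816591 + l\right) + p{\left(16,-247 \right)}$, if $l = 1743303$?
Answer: $2559631$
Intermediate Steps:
$\left(816591 + l\right) + p{\left(16,-247 \right)} = \left(816591 + 1743303\right) - 263 = 2559894 - 263 = 2559631$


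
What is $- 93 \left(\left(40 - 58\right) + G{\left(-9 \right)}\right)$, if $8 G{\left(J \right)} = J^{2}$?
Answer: $\frac{5859}{8} \approx 732.38$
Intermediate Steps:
$G{\left(J \right)} = \frac{J^{2}}{8}$
$- 93 \left(\left(40 - 58\right) + G{\left(-9 \right)}\right) = - 93 \left(\left(40 - 58\right) + \frac{\left(-9\right)^{2}}{8}\right) = - 93 \left(\left(40 - 58\right) + \frac{1}{8} \cdot 81\right) = - 93 \left(-18 + \frac{81}{8}\right) = \left(-93\right) \left(- \frac{63}{8}\right) = \frac{5859}{8}$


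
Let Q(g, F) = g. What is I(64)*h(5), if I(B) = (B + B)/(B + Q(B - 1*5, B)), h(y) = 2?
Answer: 256/123 ≈ 2.0813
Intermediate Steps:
I(B) = 2*B/(-5 + 2*B) (I(B) = (B + B)/(B + (B - 1*5)) = (2*B)/(B + (B - 5)) = (2*B)/(B + (-5 + B)) = (2*B)/(-5 + 2*B) = 2*B/(-5 + 2*B))
I(64)*h(5) = (2*64/(-5 + 2*64))*2 = (2*64/(-5 + 128))*2 = (2*64/123)*2 = (2*64*(1/123))*2 = (128/123)*2 = 256/123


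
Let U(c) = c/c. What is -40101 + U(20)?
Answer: -40100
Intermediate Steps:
U(c) = 1
-40101 + U(20) = -40101 + 1 = -40100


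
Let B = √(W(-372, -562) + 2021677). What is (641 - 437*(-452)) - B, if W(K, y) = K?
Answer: 198165 - 11*√16705 ≈ 1.9674e+5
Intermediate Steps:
B = 11*√16705 (B = √(-372 + 2021677) = √2021305 = 11*√16705 ≈ 1421.7)
(641 - 437*(-452)) - B = (641 - 437*(-452)) - 11*√16705 = (641 + 197524) - 11*√16705 = 198165 - 11*√16705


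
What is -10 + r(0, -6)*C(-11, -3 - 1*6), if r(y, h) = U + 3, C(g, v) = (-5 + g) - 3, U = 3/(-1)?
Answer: -10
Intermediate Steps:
U = -3 (U = 3*(-1) = -3)
C(g, v) = -8 + g
r(y, h) = 0 (r(y, h) = -3 + 3 = 0)
-10 + r(0, -6)*C(-11, -3 - 1*6) = -10 + 0*(-8 - 11) = -10 + 0*(-19) = -10 + 0 = -10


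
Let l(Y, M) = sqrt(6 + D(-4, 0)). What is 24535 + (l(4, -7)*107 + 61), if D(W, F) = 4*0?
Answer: 24596 + 107*sqrt(6) ≈ 24858.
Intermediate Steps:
D(W, F) = 0
l(Y, M) = sqrt(6) (l(Y, M) = sqrt(6 + 0) = sqrt(6))
24535 + (l(4, -7)*107 + 61) = 24535 + (sqrt(6)*107 + 61) = 24535 + (107*sqrt(6) + 61) = 24535 + (61 + 107*sqrt(6)) = 24596 + 107*sqrt(6)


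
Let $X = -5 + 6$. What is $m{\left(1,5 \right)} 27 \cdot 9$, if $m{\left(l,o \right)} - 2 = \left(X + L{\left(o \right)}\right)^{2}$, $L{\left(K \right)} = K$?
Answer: $9234$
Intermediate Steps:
$X = 1$
$m{\left(l,o \right)} = 2 + \left(1 + o\right)^{2}$
$m{\left(1,5 \right)} 27 \cdot 9 = \left(2 + \left(1 + 5\right)^{2}\right) 27 \cdot 9 = \left(2 + 6^{2}\right) 27 \cdot 9 = \left(2 + 36\right) 27 \cdot 9 = 38 \cdot 27 \cdot 9 = 1026 \cdot 9 = 9234$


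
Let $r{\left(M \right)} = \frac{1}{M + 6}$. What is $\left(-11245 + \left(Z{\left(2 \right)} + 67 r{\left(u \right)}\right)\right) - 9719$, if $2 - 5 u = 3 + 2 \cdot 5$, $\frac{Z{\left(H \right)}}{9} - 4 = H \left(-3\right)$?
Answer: $- \frac{398323}{19} \approx -20964.0$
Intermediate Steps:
$Z{\left(H \right)} = 36 - 27 H$ ($Z{\left(H \right)} = 36 + 9 H \left(-3\right) = 36 + 9 \left(- 3 H\right) = 36 - 27 H$)
$u = - \frac{11}{5}$ ($u = \frac{2}{5} - \frac{3 + 2 \cdot 5}{5} = \frac{2}{5} - \frac{3 + 10}{5} = \frac{2}{5} - \frac{13}{5} = - \frac{11}{5} \approx -2.2$)
$r{\left(M \right)} = \frac{1}{6 + M}$
$\left(-11245 + \left(Z{\left(2 \right)} + 67 r{\left(u \right)}\right)\right) - 9719 = \left(-11245 + \left(\left(36 - 54\right) + \frac{67}{6 - \frac{11}{5}}\right)\right) - 9719 = \left(-11245 + \left(\left(36 - 54\right) + \frac{67}{\frac{19}{5}}\right)\right) - 9719 = \left(-11245 + \left(-18 + 67 \cdot \frac{5}{19}\right)\right) - 9719 = \left(-11245 + \left(-18 + \frac{335}{19}\right)\right) - 9719 = \left(-11245 - \frac{7}{19}\right) - 9719 = - \frac{213662}{19} - 9719 = - \frac{398323}{19}$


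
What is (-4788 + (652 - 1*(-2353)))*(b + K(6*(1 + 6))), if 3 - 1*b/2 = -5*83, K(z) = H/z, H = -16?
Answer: -31288084/21 ≈ -1.4899e+6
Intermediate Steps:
K(z) = -16/z
b = 836 (b = 6 - (-10)*83 = 6 - 2*(-415) = 6 + 830 = 836)
(-4788 + (652 - 1*(-2353)))*(b + K(6*(1 + 6))) = (-4788 + (652 - 1*(-2353)))*(836 - 16*1/(6*(1 + 6))) = (-4788 + (652 + 2353))*(836 - 16/(6*7)) = (-4788 + 3005)*(836 - 16/42) = -1783*(836 - 16*1/42) = -1783*(836 - 8/21) = -1783*17548/21 = -31288084/21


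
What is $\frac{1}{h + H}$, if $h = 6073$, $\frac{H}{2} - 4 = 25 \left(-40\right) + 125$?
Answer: $\frac{1}{4331} \approx 0.00023089$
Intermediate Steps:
$H = -1742$ ($H = 8 + 2 \left(25 \left(-40\right) + 125\right) = 8 + 2 \left(-1000 + 125\right) = 8 + 2 \left(-875\right) = 8 - 1750 = -1742$)
$\frac{1}{h + H} = \frac{1}{6073 - 1742} = \frac{1}{4331}$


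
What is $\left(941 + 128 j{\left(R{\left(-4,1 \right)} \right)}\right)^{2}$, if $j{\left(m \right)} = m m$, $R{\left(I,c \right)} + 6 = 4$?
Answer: $2111209$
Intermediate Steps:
$R{\left(I,c \right)} = -2$ ($R{\left(I,c \right)} = -6 + 4 = -2$)
$j{\left(m \right)} = m^{2}$
$\left(941 + 128 j{\left(R{\left(-4,1 \right)} \right)}\right)^{2} = \left(941 + 128 \left(-2\right)^{2}\right)^{2} = \left(941 + 128 \cdot 4\right)^{2} = \left(941 + 512\right)^{2} = 1453^{2} = 2111209$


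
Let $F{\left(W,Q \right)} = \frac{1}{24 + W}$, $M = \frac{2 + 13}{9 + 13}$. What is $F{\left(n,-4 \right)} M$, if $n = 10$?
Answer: $\frac{15}{748} \approx 0.020053$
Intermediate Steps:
$M = \frac{15}{22} \approx 0.68182$
$F{\left(n,-4 \right)} M = \frac{1}{24 + 10} \cdot \frac{15}{22} = \frac{1}{34} \cdot \frac{15}{22} = \frac{15}{748}$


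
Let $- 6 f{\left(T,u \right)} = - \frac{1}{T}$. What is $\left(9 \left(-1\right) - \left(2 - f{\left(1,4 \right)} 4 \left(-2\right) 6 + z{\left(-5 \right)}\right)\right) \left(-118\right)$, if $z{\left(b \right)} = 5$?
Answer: $2832$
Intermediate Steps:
$f{\left(T,u \right)} = \frac{1}{6 T}$ ($f{\left(T,u \right)} = - \frac{\left(-1\right) \frac{1}{T}}{6} = \frac{1}{6 T}$)
$\left(9 \left(-1\right) - \left(2 - f{\left(1,4 \right)} 4 \left(-2\right) 6 + z{\left(-5 \right)}\right)\right) \left(-118\right) = \left(9 \left(-1\right) + \left(\left(-2 - 5\right) + \frac{1}{6 \cdot 1} \cdot 4 \left(-2\right) 6\right)\right) \left(-118\right) = \left(-9 + \left(\left(-2 - 5\right) + \frac{1}{6} \cdot 1 \left(\left(-8\right) 6\right)\right)\right) \left(-118\right) = \left(-9 + \left(-7 + \frac{1}{6} \left(-48\right)\right)\right) \left(-118\right) = \left(-9 - 15\right) \left(-118\right) = \left(-24\right) \left(-118\right) = 2832$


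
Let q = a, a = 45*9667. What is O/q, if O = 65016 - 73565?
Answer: -8549/435015 ≈ -0.019652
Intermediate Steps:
a = 435015
q = 435015
O = -8549
O/q = -8549/435015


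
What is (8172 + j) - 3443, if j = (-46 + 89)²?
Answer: 6578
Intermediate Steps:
j = 1849 (j = 43² = 1849)
(8172 + j) - 3443 = (8172 + 1849) - 3443 = 10021 - 3443 = 6578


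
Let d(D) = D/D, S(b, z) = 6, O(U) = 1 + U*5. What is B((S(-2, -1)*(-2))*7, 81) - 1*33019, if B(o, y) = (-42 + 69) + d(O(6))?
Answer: -32991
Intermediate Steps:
O(U) = 1 + 5*U
d(D) = 1
B(o, y) = 28 (B(o, y) = (-42 + 69) + 1 = 27 + 1 = 28)
B((S(-2, -1)*(-2))*7, 81) - 1*33019 = 28 - 1*33019 = 28 - 33019 = -32991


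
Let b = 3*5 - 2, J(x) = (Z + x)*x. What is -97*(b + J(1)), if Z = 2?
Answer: -1552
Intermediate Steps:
J(x) = x*(2 + x) (J(x) = (2 + x)*x = x*(2 + x))
b = 13 (b = 15 - 2 = 13)
-97*(b + J(1)) = -97*(13 + 1*(2 + 1)) = -97*(13 + 1*3) = -97*(13 + 3) = -97*16 = -1552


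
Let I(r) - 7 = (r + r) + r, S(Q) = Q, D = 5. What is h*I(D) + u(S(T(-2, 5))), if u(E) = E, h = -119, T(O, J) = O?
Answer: -2620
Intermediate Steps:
I(r) = 7 + 3*r (I(r) = 7 + ((r + r) + r) = 7 + (2*r + r) = 7 + 3*r)
h*I(D) + u(S(T(-2, 5))) = -119*(7 + 3*5) - 2 = -119*(7 + 15) - 2 = -119*22 - 2 = -2618 - 2 = -2620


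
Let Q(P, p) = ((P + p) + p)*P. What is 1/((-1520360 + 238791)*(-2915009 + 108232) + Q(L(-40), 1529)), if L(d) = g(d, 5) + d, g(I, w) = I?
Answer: 1/3597078154873 ≈ 2.7800e-13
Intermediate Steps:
L(d) = 2*d (L(d) = d + d = 2*d)
Q(P, p) = P*(P + 2*p) (Q(P, p) = (P + 2*p)*P = P*(P + 2*p))
1/((-1520360 + 238791)*(-2915009 + 108232) + Q(L(-40), 1529)) = 1/((-1520360 + 238791)*(-2915009 + 108232) + (2*(-40))*(2*(-40) + 2*1529)) = 1/(-1281569*(-2806777) - 80*(-80 + 3058)) = 1/(3597078393113 - 80*2978) = 1/(3597078393113 - 238240) = 1/3597078154873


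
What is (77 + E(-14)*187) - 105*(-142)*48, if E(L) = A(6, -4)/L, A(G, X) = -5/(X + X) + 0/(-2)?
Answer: 80163849/112 ≈ 7.1575e+5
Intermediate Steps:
A(G, X) = -5/(2*X) (A(G, X) = -5*1/(2*X) + 0*(-1/2) = -5/(2*X) + 0 = -5/(2*X))
E(L) = 5/(8*L) (E(L) = (-5/2/(-4))/L = (-5/2*(-1/4))/L = 5/(8*L))
(77 + E(-14)*187) - 105*(-142)*48 = (77 + ((5/8)/(-14))*187) - 105*(-142)*48 = (77 + ((5/8)*(-1/14))*187) + 14910*48 = (77 - 5/112*187) + 715680 = (77 - 935/112) + 715680 = 7689/112 + 715680 = 80163849/112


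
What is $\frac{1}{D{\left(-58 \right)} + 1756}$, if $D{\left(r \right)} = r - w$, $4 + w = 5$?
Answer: $\frac{1}{1697} \approx 0.00058927$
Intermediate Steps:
$w = 1$ ($w = -4 + 5 = 1$)
$D{\left(r \right)} = -1 + r$ ($D{\left(r \right)} = r - 1 = -1 + r$)
$\frac{1}{D{\left(-58 \right)} + 1756} = \frac{1}{\left(-1 - 58\right) + 1756} = \frac{1}{-59 + 1756} = \frac{1}{1697}$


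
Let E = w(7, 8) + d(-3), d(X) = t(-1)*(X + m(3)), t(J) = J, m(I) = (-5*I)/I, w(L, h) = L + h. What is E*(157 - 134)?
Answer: 529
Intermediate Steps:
m(I) = -5
d(X) = 5 - X (d(X) = -(X - 5) = -(-5 + X) = 5 - X)
E = 23 (E = (7 + 8) + (5 - 1*(-3)) = 15 + (5 + 3) = 15 + 8 = 23)
E*(157 - 134) = 23*(157 - 134) = 23*23 = 529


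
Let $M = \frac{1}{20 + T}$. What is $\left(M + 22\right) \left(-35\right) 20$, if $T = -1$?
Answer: $- \frac{293300}{19} \approx -15437.0$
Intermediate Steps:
$M = \frac{1}{19}$ ($M = \frac{1}{20 - 1} = \frac{1}{19} \approx 0.052632$)
$\left(M + 22\right) \left(-35\right) 20 = \left(\frac{1}{19} + 22\right) \left(-35\right) 20 = \frac{419}{19} \left(-35\right) 20 = \left(- \frac{14665}{19}\right) 20 = - \frac{293300}{19}$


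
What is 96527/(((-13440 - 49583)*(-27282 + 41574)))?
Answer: -96527/900724716 ≈ -0.00010717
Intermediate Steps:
96527/(((-13440 - 49583)*(-27282 + 41574))) = 96527/((-63023*14292)) = 96527/(-900724716) = 96527*(-1/900724716) = -96527/900724716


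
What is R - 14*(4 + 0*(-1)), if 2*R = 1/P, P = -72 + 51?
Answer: -2353/42 ≈ -56.024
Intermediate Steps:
P = -21
R = -1/42 (R = (½)/(-21) = (½)*(-1/21) = -1/42 ≈ -0.023810)
R - 14*(4 + 0*(-1)) = -1/42 - 14*(4 + 0*(-1)) = -1/42 - 14*(4 + 0) = -1/42 - 14*4 = -1/42 - 56 = -2353/42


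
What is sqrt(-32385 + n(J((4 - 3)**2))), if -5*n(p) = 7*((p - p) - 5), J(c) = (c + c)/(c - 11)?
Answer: I*sqrt(32378) ≈ 179.94*I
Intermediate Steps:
J(c) = 2*c/(-11 + c) (J(c) = (2*c)/(-11 + c) = 2*c/(-11 + c))
n(p) = 7 (n(p) = -7*((p - p) - 5)/5 = -7*(0 - 5)/5 = -7*(-5)/5 = -1/5*(-35) = 7)
sqrt(-32385 + n(J((4 - 3)**2))) = sqrt(-32385 + 7) = sqrt(-32378) = I*sqrt(32378)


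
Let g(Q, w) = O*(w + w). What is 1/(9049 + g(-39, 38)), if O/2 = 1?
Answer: 1/9201 ≈ 0.00010868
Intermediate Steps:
O = 2 (O = 2*1 = 2)
g(Q, w) = 4*w (g(Q, w) = 2*(w + w) = 2*(2*w) = 4*w)
1/(9049 + g(-39, 38)) = 1/(9049 + 4*38) = 1/(9049 + 152) = 1/9201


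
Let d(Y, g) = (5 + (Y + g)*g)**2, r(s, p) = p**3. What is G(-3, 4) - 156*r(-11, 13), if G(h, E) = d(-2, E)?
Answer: -342563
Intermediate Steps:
d(Y, g) = (5 + g*(Y + g))**2
G(h, E) = (5 + E**2 - 2*E)**2
G(-3, 4) - 156*r(-11, 13) = (5 + 4**2 - 2*4)**2 - 156*13**3 = (5 + 16 - 8)**2 - 156*2197 = 13**2 - 342732 = 169 - 342732 = -342563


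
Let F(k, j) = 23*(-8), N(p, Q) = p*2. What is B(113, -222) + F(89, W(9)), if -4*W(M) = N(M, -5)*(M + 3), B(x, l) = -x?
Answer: -297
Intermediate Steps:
N(p, Q) = 2*p
W(M) = -M*(3 + M)/2 (W(M) = -2*M*(M + 3)/4 = -2*M*(3 + M)/4 = -M*(3 + M)/2)
F(k, j) = -184
B(113, -222) + F(89, W(9)) = -1*113 - 184 = -113 - 184 = -297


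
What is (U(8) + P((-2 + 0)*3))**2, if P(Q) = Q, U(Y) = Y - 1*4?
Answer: 4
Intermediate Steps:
U(Y) = -4 + Y (U(Y) = Y - 4 = -4 + Y)
(U(8) + P((-2 + 0)*3))**2 = ((-4 + 8) + (-2 + 0)*3)**2 = (4 - 2*3)**2 = (4 - 6)**2 = (-2)**2 = 4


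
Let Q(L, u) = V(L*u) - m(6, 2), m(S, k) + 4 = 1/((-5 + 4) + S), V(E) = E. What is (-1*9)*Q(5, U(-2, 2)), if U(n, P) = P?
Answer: -621/5 ≈ -124.20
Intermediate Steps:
m(S, k) = -4 + 1/(-1 + S) (m(S, k) = -4 + 1/((-5 + 4) + S) = -4 + 1/(-1 + S))
Q(L, u) = 19/5 + L*u (Q(L, u) = L*u - (5 - 4*6)/(-1 + 6) = L*u - (5 - 24)/5 = L*u - (-19)/5 = L*u - 1*(-19/5) = L*u + 19/5 = 19/5 + L*u)
(-1*9)*Q(5, U(-2, 2)) = (-1*9)*(19/5 + 5*2) = -9*(19/5 + 10) = -9*69/5 = -621/5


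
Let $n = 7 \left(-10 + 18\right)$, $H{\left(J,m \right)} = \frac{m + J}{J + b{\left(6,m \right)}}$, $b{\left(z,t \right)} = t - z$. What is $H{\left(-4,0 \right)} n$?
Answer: $\frac{112}{5} \approx 22.4$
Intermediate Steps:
$H{\left(J,m \right)} = \frac{J + m}{-6 + J + m}$ ($H{\left(J,m \right)} = \frac{m + J}{J + \left(m - 6\right)} = \frac{J + m}{J + \left(m - 6\right)} = \frac{J + m}{J + \left(-6 + m\right)} = \frac{J + m}{-6 + J + m}$)
$n = 56$ ($n = 7 \cdot 8 = 56$)
$H{\left(-4,0 \right)} n = \frac{-4 + 0}{-6 - 4 + 0} \cdot 56 = \frac{1}{-10} \left(-4\right) 56 = \left(- \frac{1}{10}\right) \left(-4\right) 56 = \frac{2}{5} \cdot 56 = \frac{112}{5}$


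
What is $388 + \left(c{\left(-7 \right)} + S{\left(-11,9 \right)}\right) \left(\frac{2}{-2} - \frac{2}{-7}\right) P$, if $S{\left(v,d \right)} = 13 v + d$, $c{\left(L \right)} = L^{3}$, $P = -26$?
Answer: $- \frac{59294}{7} \approx -8470.6$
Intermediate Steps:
$S{\left(v,d \right)} = d + 13 v$
$388 + \left(c{\left(-7 \right)} + S{\left(-11,9 \right)}\right) \left(\frac{2}{-2} - \frac{2}{-7}\right) P = 388 + \left(\left(-7\right)^{3} + \left(9 + 13 \left(-11\right)\right)\right) \left(\frac{2}{-2} - \frac{2}{-7}\right) \left(-26\right) = 388 + \left(-343 + \left(9 - 143\right)\right) \left(2 \left(- \frac{1}{2}\right) - - \frac{2}{7}\right) \left(-26\right) = 388 + \left(-343 - 134\right) \left(-1 + \frac{2}{7}\right) \left(-26\right) = 388 - 477 \left(\left(- \frac{5}{7}\right) \left(-26\right)\right) = 388 - \frac{62010}{7} = - \frac{59294}{7}$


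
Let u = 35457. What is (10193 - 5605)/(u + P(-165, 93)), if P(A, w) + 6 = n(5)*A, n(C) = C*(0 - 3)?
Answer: 2294/18963 ≈ 0.12097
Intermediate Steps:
n(C) = -3*C (n(C) = C*(-3) = -3*C)
P(A, w) = -6 - 15*A (P(A, w) = -6 + (-3*5)*A = -6 - 15*A)
(10193 - 5605)/(u + P(-165, 93)) = (10193 - 5605)/(35457 + (-6 - 15*(-165))) = 4588/(35457 + (-6 + 2475)) = 4588/(35457 + 2469) = 4588/37926 = 4588*(1/37926) = 2294/18963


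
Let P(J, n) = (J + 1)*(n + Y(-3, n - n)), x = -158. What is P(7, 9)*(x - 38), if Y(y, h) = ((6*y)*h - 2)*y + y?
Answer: -18816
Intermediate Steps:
Y(y, h) = y + y*(-2 + 6*h*y) (Y(y, h) = (6*h*y - 2)*y + y = (-2 + 6*h*y)*y + y = y*(-2 + 6*h*y) + y = y + y*(-2 + 6*h*y))
P(J, n) = (1 + J)*(3 + n) (P(J, n) = (J + 1)*(n - 3*(-1 + 6*(n - n)*(-3))) = (1 + J)*(n - 3*(-1 + 6*0*(-3))) = (1 + J)*(n - 3*(-1 + 0)) = (1 + J)*(n - 3*(-1)) = (1 + J)*(n + 3) = (1 + J)*(3 + n))
P(7, 9)*(x - 38) = (3 + 9 + 3*7 + 7*9)*(-158 - 38) = (3 + 9 + 21 + 63)*(-196) = 96*(-196) = -18816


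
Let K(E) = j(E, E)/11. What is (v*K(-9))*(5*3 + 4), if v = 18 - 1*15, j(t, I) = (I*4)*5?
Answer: -10260/11 ≈ -932.73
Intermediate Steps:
j(t, I) = 20*I (j(t, I) = (4*I)*5 = 20*I)
K(E) = 20*E/11 (K(E) = (20*E)/11 = (20*E)*(1/11) = 20*E/11)
v = 3 (v = 18 - 15 = 3)
(v*K(-9))*(5*3 + 4) = (3*((20/11)*(-9)))*(5*3 + 4) = (3*(-180/11))*(15 + 4) = -540/11*19 = -10260/11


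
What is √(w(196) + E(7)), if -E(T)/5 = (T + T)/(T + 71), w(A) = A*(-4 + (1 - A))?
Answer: I*√59326449/39 ≈ 197.5*I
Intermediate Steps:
w(A) = A*(-3 - A)
E(T) = -10*T/(71 + T) (E(T) = -5*(T + T)/(T + 71) = -5*2*T/(71 + T) = -10*T/(71 + T))
√(w(196) + E(7)) = √(-1*196*(3 + 196) - 10*7/(71 + 7)) = √(-1*196*199 - 10*7/78) = √(-39004 - 10*7*1/78) = √(-39004 - 35/39) = √(-1521191/39) = I*√59326449/39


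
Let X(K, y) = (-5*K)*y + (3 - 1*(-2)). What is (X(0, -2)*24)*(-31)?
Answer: -3720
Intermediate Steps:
X(K, y) = 5 - 5*K*y (X(K, y) = -5*K*y + (3 + 2) = -5*K*y + 5 = 5 - 5*K*y)
(X(0, -2)*24)*(-31) = ((5 - 5*0*(-2))*24)*(-31) = ((5 + 0)*24)*(-31) = (5*24)*(-31) = 120*(-31) = -3720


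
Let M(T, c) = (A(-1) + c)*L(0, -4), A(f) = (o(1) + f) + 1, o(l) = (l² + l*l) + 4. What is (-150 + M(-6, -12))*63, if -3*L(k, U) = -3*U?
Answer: -7938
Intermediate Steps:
L(k, U) = U (L(k, U) = -(-1)*U = U)
o(l) = 4 + 2*l² (o(l) = (l² + l²) + 4 = 2*l² + 4 = 4 + 2*l²)
A(f) = 7 + f (A(f) = ((4 + 2*1²) + f) + 1 = ((4 + 2*1) + f) + 1 = ((4 + 2) + f) + 1 = (6 + f) + 1 = 7 + f)
M(T, c) = -24 - 4*c (M(T, c) = ((7 - 1) + c)*(-4) = (6 + c)*(-4) = -24 - 4*c)
(-150 + M(-6, -12))*63 = (-150 + (-24 - 4*(-12)))*63 = (-150 + (-24 + 48))*63 = (-150 + 24)*63 = -126*63 = -7938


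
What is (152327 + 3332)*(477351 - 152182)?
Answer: 50615481371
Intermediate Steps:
(152327 + 3332)*(477351 - 152182) = 155659*325169 = 50615481371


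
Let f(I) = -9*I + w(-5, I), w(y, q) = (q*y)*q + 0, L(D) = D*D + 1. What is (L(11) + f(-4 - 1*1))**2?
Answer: 1764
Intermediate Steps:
L(D) = 1 + D**2 (L(D) = D**2 + 1 = 1 + D**2)
w(y, q) = y*q**2 (w(y, q) = y*q**2 + 0 = y*q**2)
f(I) = -9*I - 5*I**2
(L(11) + f(-4 - 1*1))**2 = ((1 + 11**2) + (-4 - 1*1)*(-9 - 5*(-4 - 1*1)))**2 = ((1 + 121) + (-4 - 1)*(-9 - 5*(-4 - 1)))**2 = (122 - 5*(-9 - 5*(-5)))**2 = (122 - 5*(-9 + 25))**2 = (122 - 5*16)**2 = (122 - 80)**2 = 42**2 = 1764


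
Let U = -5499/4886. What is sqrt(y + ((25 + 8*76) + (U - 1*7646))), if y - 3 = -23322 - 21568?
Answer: I*sqrt(1239035360514)/4886 ≈ 227.82*I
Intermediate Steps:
y = -44887 (y = 3 + (-23322 - 21568) = 3 - 44890 = -44887)
U = -5499/4886 (U = -5499*1/4886 = -5499/4886 ≈ -1.1255)
sqrt(y + ((25 + 8*76) + (U - 1*7646))) = sqrt(-44887 + ((25 + 8*76) + (-5499/4886 - 1*7646))) = sqrt(-44887 + ((25 + 608) + (-5499/4886 - 7646))) = sqrt(-44887 + (633 - 37363855/4886)) = sqrt(-44887 - 34271017/4886) = sqrt(-253588899/4886) = I*sqrt(1239035360514)/4886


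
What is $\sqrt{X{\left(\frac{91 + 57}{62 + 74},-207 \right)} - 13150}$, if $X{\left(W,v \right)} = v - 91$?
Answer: $82 i \sqrt{2} \approx 115.97 i$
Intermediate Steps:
$X{\left(W,v \right)} = -91 + v$
$\sqrt{X{\left(\frac{91 + 57}{62 + 74},-207 \right)} - 13150} = \sqrt{\left(-91 - 207\right) - 13150} = \sqrt{-298 - 13150} = \sqrt{-13448} = 82 i \sqrt{2}$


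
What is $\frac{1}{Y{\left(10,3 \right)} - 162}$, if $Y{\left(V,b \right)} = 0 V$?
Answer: $- \frac{1}{162} \approx -0.0061728$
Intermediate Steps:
$Y{\left(V,b \right)} = 0$
$\frac{1}{Y{\left(10,3 \right)} - 162} = \frac{1}{0 - 162} = \frac{1}{-162} = - \frac{1}{162}$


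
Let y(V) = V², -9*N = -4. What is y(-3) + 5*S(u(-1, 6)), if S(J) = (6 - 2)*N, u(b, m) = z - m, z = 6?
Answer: 161/9 ≈ 17.889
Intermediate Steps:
N = 4/9 (N = -⅑*(-4) = 4/9 ≈ 0.44444)
u(b, m) = 6 - m
S(J) = 16/9 (S(J) = (6 - 2)*(4/9) = 4*(4/9) = 16/9)
y(-3) + 5*S(u(-1, 6)) = (-3)² + 5*(16/9) = 9 + 80/9 = 161/9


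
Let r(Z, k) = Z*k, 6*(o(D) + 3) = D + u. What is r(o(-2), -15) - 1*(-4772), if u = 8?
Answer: 4802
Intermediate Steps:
o(D) = -5/3 + D/6 (o(D) = -3 + (D + 8)/6 = -3 + (8 + D)/6 = -3 + (4/3 + D/6) = -5/3 + D/6)
r(o(-2), -15) - 1*(-4772) = (-5/3 + (⅙)*(-2))*(-15) - 1*(-4772) = (-5/3 - ⅓)*(-15) + 4772 = -2*(-15) + 4772 = 30 + 4772 = 4802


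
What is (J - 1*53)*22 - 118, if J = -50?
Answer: -2384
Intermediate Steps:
(J - 1*53)*22 - 118 = (-50 - 1*53)*22 - 118 = (-50 - 53)*22 - 118 = -103*22 - 118 = -2266 - 118 = -2384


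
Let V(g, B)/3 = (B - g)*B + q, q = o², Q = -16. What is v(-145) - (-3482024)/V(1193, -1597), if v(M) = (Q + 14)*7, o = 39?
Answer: -183718318/13371453 ≈ -13.740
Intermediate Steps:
q = 1521 (q = 39² = 1521)
v(M) = -14 (v(M) = (-16 + 14)*7 = -2*7 = -14)
V(g, B) = 4563 + 3*B*(B - g) (V(g, B) = 3*((B - g)*B + 1521) = 3*(B*(B - g) + 1521) = 3*(1521 + B*(B - g)) = 4563 + 3*B*(B - g))
v(-145) - (-3482024)/V(1193, -1597) = -14 - (-3482024)/(4563 + 3*(-1597)² - 3*(-1597)*1193) = -14 - (-3482024)/(4563 + 3*2550409 + 5715663) = -14 - (-3482024)/(4563 + 7651227 + 5715663) = -14 - (-3482024)/13371453 = -14 - 1*(-3482024/13371453) = -14 + 3482024/13371453 = -183718318/13371453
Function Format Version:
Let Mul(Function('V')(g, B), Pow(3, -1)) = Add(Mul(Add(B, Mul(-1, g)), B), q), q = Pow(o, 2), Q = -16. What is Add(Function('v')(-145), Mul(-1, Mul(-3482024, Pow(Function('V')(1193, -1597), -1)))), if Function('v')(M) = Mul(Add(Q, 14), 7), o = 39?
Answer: Rational(-183718318, 13371453) ≈ -13.740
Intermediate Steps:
q = 1521 (q = Pow(39, 2) = 1521)
Function('v')(M) = -14 (Function('v')(M) = Mul(Add(-16, 14), 7) = Mul(-2, 7) = -14)
Function('V')(g, B) = Add(4563, Mul(3, B, Add(B, Mul(-1, g)))) (Function('V')(g, B) = Mul(3, Add(Mul(Add(B, Mul(-1, g)), B), 1521)) = Mul(3, Add(Mul(B, Add(B, Mul(-1, g))), 1521)) = Mul(3, Add(1521, Mul(B, Add(B, Mul(-1, g))))) = Add(4563, Mul(3, B, Add(B, Mul(-1, g)))))
Add(Function('v')(-145), Mul(-1, Mul(-3482024, Pow(Function('V')(1193, -1597), -1)))) = Add(-14, Mul(-1, Mul(-3482024, Pow(Add(4563, Mul(3, Pow(-1597, 2)), Mul(-3, -1597, 1193)), -1)))) = Add(-14, Mul(-1, Mul(-3482024, Pow(Add(4563, Mul(3, 2550409), 5715663), -1)))) = Add(-14, Mul(-1, Mul(-3482024, Pow(Add(4563, 7651227, 5715663), -1)))) = Add(-14, Mul(-1, Mul(-3482024, Pow(13371453, -1)))) = Add(-14, Mul(-1, Mul(-3482024, Rational(1, 13371453)))) = Add(-14, Mul(-1, Rational(-3482024, 13371453))) = Add(-14, Rational(3482024, 13371453)) = Rational(-183718318, 13371453)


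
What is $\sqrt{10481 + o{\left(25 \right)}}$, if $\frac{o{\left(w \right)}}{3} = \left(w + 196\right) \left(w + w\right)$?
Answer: $\sqrt{43631} \approx 208.88$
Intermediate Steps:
$o{\left(w \right)} = 6 w \left(196 + w\right)$ ($o{\left(w \right)} = 3 \left(w + 196\right) \left(w + w\right) = 3 \left(196 + w\right) 2 w = 3 \cdot 2 w \left(196 + w\right) = 6 w \left(196 + w\right)$)
$\sqrt{10481 + o{\left(25 \right)}} = \sqrt{10481 + 6 \cdot 25 \left(196 + 25\right)} = \sqrt{10481 + 6 \cdot 25 \cdot 221} = \sqrt{10481 + 33150} = \sqrt{43631}$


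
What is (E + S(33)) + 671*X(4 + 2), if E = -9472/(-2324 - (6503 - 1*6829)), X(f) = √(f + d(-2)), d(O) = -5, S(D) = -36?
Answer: 17273/27 ≈ 639.74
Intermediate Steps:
X(f) = √(-5 + f) (X(f) = √(f - 5) = √(-5 + f))
E = 128/27 (E = -9472/(-2324 - (6503 - 6829)) = -9472/(-2324 - 1*(-326)) = -9472/(-2324 + 326) = -9472/(-1998) = -9472*(-1/1998) = 128/27 ≈ 4.7407)
(E + S(33)) + 671*X(4 + 2) = (128/27 - 36) + 671*√(-5 + (4 + 2)) = -844/27 + 671*√(-5 + 6) = -844/27 + 671*√1 = -844/27 + 671*1 = -844/27 + 671 = 17273/27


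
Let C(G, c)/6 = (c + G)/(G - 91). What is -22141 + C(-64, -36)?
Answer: -686251/31 ≈ -22137.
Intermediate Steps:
C(G, c) = 6*(G + c)/(-91 + G) (C(G, c) = 6*((c + G)/(G - 91)) = 6*((G + c)/(-91 + G)) = 6*(G + c)/(-91 + G))
-22141 + C(-64, -36) = -22141 + 6*(-64 - 36)/(-91 - 64) = -22141 + 6*(-100)/(-155) = -22141 + 6*(-1/155)*(-100) = -22141 + 120/31 = -686251/31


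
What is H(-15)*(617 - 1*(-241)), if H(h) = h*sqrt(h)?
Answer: -12870*I*sqrt(15) ≈ -49845.0*I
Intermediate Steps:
H(h) = h**(3/2)
H(-15)*(617 - 1*(-241)) = (-15)**(3/2)*(617 - 1*(-241)) = (-15*I*sqrt(15))*(617 + 241) = -15*I*sqrt(15)*858 = -12870*I*sqrt(15)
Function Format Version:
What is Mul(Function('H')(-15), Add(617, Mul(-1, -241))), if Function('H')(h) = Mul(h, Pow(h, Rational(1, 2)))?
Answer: Mul(-12870, I, Pow(15, Rational(1, 2))) ≈ Mul(-49845., I)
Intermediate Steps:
Function('H')(h) = Pow(h, Rational(3, 2))
Mul(Function('H')(-15), Add(617, Mul(-1, -241))) = Mul(Pow(-15, Rational(3, 2)), Add(617, Mul(-1, -241))) = Mul(Mul(-15, I, Pow(15, Rational(1, 2))), Add(617, 241)) = Mul(Mul(-15, I, Pow(15, Rational(1, 2))), 858) = Mul(-12870, I, Pow(15, Rational(1, 2)))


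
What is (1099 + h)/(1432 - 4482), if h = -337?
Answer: -381/1525 ≈ -0.24984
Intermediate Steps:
(1099 + h)/(1432 - 4482) = (1099 - 337)/(1432 - 4482) = 762/(-3050) = 762*(-1/3050) = -381/1525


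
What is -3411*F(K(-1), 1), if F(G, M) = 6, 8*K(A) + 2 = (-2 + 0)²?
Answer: -20466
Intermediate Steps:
K(A) = ¼ (K(A) = -¼ + (-2 + 0)²/8 = -¼ + (⅛)*(-2)² = -¼ + (⅛)*4 = -¼ + ½ = ¼)
-3411*F(K(-1), 1) = -3411*6 = -20466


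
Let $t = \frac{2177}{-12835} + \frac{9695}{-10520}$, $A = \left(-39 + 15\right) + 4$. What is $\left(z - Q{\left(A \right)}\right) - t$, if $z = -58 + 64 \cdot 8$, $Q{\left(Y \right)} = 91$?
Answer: $\frac{9832224393}{27004840} \approx 364.09$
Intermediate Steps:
$A = -20$ ($A = -24 + 4 = -20$)
$z = 454$ ($z = -58 + 512 = 454$)
$t = - \frac{29467473}{27004840}$ ($t = 2177 \left(- \frac{1}{12835}\right) + 9695 \left(- \frac{1}{10520}\right) = - \frac{2177}{12835} - \frac{1939}{2104} = - \frac{29467473}{27004840} \approx -1.0912$)
$\left(z - Q{\left(A \right)}\right) - t = \left(454 - 91\right) - - \frac{29467473}{27004840} = \left(454 - 91\right) + \frac{29467473}{27004840} = 363 + \frac{29467473}{27004840} = \frac{9832224393}{27004840}$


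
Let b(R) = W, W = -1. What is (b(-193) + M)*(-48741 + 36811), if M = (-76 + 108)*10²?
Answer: -38164070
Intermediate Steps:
b(R) = -1
M = 3200 (M = 32*100 = 3200)
(b(-193) + M)*(-48741 + 36811) = (-1 + 3200)*(-48741 + 36811) = 3199*(-11930) = -38164070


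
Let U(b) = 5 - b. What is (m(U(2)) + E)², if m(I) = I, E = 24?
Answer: 729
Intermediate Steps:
(m(U(2)) + E)² = ((5 - 1*2) + 24)² = ((5 - 2) + 24)² = (3 + 24)² = 27² = 729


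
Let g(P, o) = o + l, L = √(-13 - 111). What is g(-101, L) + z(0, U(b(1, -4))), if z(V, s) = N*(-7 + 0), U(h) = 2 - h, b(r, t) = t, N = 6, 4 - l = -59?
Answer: 21 + 2*I*√31 ≈ 21.0 + 11.136*I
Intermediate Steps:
l = 63 (l = 4 - 1*(-59) = 4 + 59 = 63)
z(V, s) = -42 (z(V, s) = 6*(-7 + 0) = 6*(-7) = -42)
L = 2*I*√31 (L = √(-124) = 2*I*√31 ≈ 11.136*I)
g(P, o) = 63 + o (g(P, o) = o + 63 = 63 + o)
g(-101, L) + z(0, U(b(1, -4))) = (63 + 2*I*√31) - 42 = 21 + 2*I*√31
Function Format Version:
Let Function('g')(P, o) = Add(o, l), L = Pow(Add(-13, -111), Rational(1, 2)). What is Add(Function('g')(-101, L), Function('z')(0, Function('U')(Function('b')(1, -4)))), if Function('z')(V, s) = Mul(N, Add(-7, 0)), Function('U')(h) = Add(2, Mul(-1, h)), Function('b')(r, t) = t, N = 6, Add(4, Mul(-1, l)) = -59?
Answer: Add(21, Mul(2, I, Pow(31, Rational(1, 2)))) ≈ Add(21.000, Mul(11.136, I))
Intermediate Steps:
l = 63 (l = Add(4, Mul(-1, -59)) = Add(4, 59) = 63)
Function('z')(V, s) = -42 (Function('z')(V, s) = Mul(6, Add(-7, 0)) = Mul(6, -7) = -42)
L = Mul(2, I, Pow(31, Rational(1, 2))) (L = Pow(-124, Rational(1, 2)) = Mul(2, I, Pow(31, Rational(1, 2))) ≈ Mul(11.136, I))
Function('g')(P, o) = Add(63, o) (Function('g')(P, o) = Add(o, 63) = Add(63, o))
Add(Function('g')(-101, L), Function('z')(0, Function('U')(Function('b')(1, -4)))) = Add(Add(63, Mul(2, I, Pow(31, Rational(1, 2)))), -42) = Add(21, Mul(2, I, Pow(31, Rational(1, 2))))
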